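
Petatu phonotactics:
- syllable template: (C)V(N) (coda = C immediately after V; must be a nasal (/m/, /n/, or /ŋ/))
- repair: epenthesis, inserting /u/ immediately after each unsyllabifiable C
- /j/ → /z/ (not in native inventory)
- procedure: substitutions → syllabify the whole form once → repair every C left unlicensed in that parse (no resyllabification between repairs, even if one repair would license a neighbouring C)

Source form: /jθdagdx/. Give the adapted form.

zuθudaguduxu

Substitution: /j/ → /z/, giving /zθdagdx/.
The consonants /z/, /θ/, /g/, /d/, /x/ cannot be parsed into a legal (C)V(N) syllable (only a nasal (/m/, /n/, or /ŋ/) is licensed in coda position; onsets are limited to one consonant).
Each unlicensed consonant becomes the onset of a new syllable: /z/ → /zu/, /θ/ → /θu/, /g/ → /gu/, /d/ → /du/, /x/ → /xu/.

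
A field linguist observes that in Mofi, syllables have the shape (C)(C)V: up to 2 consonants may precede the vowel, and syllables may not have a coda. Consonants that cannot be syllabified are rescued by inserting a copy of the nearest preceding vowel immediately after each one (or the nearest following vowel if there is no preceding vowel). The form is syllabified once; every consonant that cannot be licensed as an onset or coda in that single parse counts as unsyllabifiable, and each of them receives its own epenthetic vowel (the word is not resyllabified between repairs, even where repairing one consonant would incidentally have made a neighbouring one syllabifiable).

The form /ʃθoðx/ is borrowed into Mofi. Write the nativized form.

ʃθoðoxo

Syllabifying with onset maximization leaves /ð/, /x/ stranded (no codas are permitted; onsets may contain at most 2 consonants).
Inserting the epenthetic vowel yields /ð/ → /ðo/, /x/ → /xo/.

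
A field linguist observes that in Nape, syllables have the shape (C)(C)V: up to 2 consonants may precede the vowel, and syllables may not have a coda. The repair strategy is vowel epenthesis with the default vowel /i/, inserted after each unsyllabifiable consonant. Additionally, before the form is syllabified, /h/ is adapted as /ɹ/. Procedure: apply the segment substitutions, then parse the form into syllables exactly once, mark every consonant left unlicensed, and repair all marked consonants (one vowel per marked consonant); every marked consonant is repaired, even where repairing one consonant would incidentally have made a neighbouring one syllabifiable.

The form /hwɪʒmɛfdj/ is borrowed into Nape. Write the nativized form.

ɹwɪʒmɛfidiji

Substitution: /h/ → /ɹ/, giving /ɹwɪʒmɛfdj/.
Syllabifying with onset maximization leaves /f/, /d/, /j/ stranded (no codas are permitted; onsets may contain at most 2 consonants).
Inserting the epenthetic vowel yields /f/ → /fi/, /d/ → /di/, /j/ → /ji/.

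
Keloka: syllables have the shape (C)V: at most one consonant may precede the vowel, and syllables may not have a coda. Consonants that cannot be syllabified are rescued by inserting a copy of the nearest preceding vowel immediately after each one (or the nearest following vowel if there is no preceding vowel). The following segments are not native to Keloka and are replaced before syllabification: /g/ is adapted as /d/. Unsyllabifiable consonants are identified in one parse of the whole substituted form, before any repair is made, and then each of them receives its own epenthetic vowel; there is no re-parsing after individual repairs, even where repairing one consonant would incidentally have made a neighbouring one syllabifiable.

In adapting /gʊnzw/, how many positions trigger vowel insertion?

After substitution the input is /dʊnzw/.
The unsyllabifiable consonants are /n/, /z/, /w/; each receives one epenthetic vowel.

3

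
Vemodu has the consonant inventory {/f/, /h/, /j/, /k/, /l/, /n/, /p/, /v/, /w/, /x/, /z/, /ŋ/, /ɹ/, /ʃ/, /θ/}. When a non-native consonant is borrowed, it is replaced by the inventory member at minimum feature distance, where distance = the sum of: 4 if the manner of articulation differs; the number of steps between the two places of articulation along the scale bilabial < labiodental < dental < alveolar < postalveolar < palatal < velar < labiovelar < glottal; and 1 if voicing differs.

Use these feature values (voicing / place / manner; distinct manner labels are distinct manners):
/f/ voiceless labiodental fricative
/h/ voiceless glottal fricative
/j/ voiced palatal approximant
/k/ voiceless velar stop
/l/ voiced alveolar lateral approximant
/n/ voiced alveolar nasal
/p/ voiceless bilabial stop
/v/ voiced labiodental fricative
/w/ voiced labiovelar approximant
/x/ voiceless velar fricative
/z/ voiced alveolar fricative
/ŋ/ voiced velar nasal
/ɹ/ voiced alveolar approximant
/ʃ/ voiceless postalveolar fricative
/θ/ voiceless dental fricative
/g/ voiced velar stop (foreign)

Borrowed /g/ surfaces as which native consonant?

/k/ is closest: same manner (stop), place distance 0 (velar→velar), voicing differs (+1); total 1. Next closest is /ŋ/ at distance 4.

k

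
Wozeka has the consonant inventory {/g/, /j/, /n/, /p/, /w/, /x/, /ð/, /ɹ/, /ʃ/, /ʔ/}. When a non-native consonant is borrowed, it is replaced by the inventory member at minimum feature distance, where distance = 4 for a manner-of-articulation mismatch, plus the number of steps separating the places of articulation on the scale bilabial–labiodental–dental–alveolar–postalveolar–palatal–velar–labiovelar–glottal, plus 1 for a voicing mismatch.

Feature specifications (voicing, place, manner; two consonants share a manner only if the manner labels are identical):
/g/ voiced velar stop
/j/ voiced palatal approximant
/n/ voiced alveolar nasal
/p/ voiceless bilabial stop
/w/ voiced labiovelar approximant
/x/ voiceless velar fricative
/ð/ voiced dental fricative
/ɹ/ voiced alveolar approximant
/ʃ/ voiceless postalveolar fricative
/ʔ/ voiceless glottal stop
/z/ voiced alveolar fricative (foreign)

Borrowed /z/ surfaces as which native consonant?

ð

/ð/ is closest: same manner (fricative), place distance 1 (alveolar→dental), same voicing; total 1. Next closest is /ʃ/ at distance 2.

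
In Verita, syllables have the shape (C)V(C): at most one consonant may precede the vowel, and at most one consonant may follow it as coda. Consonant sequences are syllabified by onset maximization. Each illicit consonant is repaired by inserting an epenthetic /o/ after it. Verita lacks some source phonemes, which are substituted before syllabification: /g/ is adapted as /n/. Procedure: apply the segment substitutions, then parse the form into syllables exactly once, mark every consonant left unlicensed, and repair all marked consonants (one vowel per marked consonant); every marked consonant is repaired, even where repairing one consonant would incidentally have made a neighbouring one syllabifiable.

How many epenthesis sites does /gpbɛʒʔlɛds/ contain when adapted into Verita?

After substitution the input is /npbɛʒʔlɛds/.
The unsyllabifiable consonants are /n/, /p/, /ʔ/, /s/; each receives one epenthetic vowel.

4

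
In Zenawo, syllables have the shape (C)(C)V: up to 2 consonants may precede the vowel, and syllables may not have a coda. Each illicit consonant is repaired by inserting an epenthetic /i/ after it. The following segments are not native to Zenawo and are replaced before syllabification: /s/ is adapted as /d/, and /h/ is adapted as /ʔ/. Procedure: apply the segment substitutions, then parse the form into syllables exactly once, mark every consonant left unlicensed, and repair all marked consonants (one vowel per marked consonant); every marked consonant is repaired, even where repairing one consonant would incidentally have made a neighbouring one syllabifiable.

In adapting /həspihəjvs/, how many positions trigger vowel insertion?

After substitution the input is /ʔədpiʔəjvd/.
The unsyllabifiable consonants are /j/, /v/, /d/; each receives one epenthetic vowel.

3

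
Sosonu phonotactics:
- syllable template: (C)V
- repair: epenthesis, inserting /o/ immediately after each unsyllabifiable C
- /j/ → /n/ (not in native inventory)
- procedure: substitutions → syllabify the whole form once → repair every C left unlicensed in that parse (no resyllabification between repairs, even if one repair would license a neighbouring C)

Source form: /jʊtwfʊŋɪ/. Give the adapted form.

nʊtowofʊŋɪ

Substitution: /j/ → /n/, giving /nʊtwfʊŋɪ/.
Syllabifying with onset maximization leaves /t/, /w/ stranded (no codas are permitted; onsets are limited to one consonant).
Inserting the epenthetic vowel yields /t/ → /to/, /w/ → /wo/.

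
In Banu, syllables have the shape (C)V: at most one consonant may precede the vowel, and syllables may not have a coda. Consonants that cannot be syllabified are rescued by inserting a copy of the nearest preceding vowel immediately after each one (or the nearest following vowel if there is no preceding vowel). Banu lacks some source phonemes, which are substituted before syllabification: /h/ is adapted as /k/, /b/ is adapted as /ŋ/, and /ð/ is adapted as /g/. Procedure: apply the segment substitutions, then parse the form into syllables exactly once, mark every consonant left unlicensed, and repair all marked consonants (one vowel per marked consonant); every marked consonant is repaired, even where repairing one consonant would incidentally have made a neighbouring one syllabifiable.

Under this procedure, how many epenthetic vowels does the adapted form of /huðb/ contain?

2

After substitution the input is /kugŋ/.
The unsyllabifiable consonants are /g/, /ŋ/; each receives one epenthetic vowel.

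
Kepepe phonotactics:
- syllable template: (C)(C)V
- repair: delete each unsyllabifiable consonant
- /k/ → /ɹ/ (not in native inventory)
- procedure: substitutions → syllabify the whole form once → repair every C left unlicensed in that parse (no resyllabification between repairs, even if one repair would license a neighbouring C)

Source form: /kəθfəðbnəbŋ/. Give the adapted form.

Substitution: /k/ → /ɹ/, giving /ɹəθfəðbnəbŋ/.
Syllabifying with onset maximization leaves /ð/, /b/, /ŋ/ stranded (no codas are permitted; onsets may contain at most 2 consonants).
Deletion applies to /ð/, /b/, /ŋ/.

ɹəθfəbnə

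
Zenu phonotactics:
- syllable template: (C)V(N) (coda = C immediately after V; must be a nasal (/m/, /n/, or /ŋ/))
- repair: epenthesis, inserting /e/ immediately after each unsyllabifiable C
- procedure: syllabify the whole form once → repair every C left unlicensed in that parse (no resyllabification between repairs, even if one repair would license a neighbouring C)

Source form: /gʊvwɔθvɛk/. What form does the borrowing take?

gʊvewɔθevɛke

Syllabifying with onset maximization leaves /v/, /θ/, /k/ stranded (only a nasal (/m/, /n/, or /ŋ/) is licensed in coda position; onsets are limited to one consonant).
Each unlicensed consonant becomes the onset of a new syllable: /v/ → /ve/, /θ/ → /θe/, /k/ → /ke/.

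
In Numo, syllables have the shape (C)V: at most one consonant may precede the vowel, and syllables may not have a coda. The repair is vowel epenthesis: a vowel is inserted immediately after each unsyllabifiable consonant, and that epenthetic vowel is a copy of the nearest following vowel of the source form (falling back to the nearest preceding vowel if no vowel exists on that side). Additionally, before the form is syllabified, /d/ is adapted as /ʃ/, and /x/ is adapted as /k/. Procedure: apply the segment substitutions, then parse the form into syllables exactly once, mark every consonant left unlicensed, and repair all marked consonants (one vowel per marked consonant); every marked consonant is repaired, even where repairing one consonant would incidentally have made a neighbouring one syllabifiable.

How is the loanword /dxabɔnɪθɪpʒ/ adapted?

ʃakabɔnɪθɪpɪʒɪ

Substitution: /d/ → /ʃ/, /x/ → /k/, giving /ʃkabɔnɪθɪpʒ/.
Syllabifying with onset maximization leaves /ʃ/, /p/, /ʒ/ stranded (no codas are permitted; onsets are limited to one consonant).
Inserting the epenthetic vowel yields /ʃ/ → /ʃa/, /p/ → /pɪ/, /ʒ/ → /ʒɪ/.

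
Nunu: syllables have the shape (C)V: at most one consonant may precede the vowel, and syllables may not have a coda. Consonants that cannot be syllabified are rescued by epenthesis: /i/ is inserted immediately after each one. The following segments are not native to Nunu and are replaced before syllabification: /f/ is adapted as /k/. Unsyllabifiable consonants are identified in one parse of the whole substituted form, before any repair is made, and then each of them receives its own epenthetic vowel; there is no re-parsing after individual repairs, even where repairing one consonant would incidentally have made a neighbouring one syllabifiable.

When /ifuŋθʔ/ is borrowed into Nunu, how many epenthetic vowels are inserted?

3

After substitution the input is /ikuŋθʔ/.
The unsyllabifiable consonants are /ŋ/, /θ/, /ʔ/; each receives one epenthetic vowel.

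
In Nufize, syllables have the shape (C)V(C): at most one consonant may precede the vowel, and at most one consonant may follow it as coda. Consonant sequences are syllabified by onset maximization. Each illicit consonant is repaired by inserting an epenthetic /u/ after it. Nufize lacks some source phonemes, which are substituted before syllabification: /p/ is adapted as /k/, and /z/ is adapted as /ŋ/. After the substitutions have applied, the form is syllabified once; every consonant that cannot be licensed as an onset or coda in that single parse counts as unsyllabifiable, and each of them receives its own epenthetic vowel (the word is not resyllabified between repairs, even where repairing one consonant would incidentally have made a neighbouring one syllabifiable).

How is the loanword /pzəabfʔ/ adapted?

kuŋəabfuʔu

Substitution: /p/ → /k/, /z/ → /ŋ/, giving /kŋəabfʔ/.
Under (C)V(C), the unsyllabifiable consonants are /k/, /f/, /ʔ/ (at most one coda consonant is licensed; onsets are limited to one consonant).
Inserting the epenthetic vowel yields /k/ → /ku/, /f/ → /fu/, /ʔ/ → /ʔu/.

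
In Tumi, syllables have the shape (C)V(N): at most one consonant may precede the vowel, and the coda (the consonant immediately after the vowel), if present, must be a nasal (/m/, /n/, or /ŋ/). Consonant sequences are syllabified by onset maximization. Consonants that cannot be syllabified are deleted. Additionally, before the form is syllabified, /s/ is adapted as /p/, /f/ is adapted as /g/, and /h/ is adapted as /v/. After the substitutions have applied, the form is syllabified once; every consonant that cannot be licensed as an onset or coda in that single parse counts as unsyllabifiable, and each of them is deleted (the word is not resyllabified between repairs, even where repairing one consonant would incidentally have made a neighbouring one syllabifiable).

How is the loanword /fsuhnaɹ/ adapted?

Substitution: /f/ → /g/, /s/ → /p/, /h/ → /v/, giving /gpuvnaɹ/.
The consonants /g/, /v/, /ɹ/ cannot be parsed into a legal (C)V(N) syllable (only a nasal (/m/, /n/, or /ŋ/) is licensed in coda position; onsets are limited to one consonant).
Deleting the stranded consonants removes /g/, /v/, /ɹ/.

puna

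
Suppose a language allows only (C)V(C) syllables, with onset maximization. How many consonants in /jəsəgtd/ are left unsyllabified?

Syllabifying with onset maximization leaves /t/, /d/ stranded (at most one coda consonant is licensed; onsets are limited to one consonant).

2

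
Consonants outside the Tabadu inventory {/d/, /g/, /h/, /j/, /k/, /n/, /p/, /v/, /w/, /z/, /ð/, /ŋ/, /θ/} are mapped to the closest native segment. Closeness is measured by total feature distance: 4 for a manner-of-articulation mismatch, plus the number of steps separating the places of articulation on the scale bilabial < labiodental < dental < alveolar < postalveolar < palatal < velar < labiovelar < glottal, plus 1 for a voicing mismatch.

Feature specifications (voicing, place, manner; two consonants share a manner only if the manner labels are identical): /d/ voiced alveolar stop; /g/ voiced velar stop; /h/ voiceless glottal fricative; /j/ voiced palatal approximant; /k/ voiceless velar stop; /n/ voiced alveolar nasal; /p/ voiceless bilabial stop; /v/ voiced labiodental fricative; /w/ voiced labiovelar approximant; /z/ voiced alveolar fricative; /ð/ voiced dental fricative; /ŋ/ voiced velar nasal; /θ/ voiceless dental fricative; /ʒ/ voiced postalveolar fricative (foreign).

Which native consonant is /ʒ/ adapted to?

/z/ is closest: same manner (fricative), place distance 1 (postalveolar→alveolar), same voicing; total 1. Next closest is /ð/ at distance 2.

z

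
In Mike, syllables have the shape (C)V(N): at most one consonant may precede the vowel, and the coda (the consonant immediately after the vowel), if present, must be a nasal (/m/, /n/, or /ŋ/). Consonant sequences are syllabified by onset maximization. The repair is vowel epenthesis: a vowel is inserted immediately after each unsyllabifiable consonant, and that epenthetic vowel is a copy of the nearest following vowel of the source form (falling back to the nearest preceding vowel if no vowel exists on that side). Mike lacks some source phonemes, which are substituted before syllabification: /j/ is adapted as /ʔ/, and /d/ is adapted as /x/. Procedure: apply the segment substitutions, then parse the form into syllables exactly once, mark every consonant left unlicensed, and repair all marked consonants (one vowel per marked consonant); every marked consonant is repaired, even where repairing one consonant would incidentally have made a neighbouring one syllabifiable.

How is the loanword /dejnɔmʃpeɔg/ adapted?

xeʔɔnɔmʃepeɔgɔ

Substitution: /d/ → /x/, /j/ → /ʔ/, giving /xeʔnɔmʃpeɔg/.
Under (C)V(N), the unsyllabifiable consonants are /ʔ/, /ʃ/, /g/ (only a nasal (/m/, /n/, or /ŋ/) is licensed in coda position; onsets are limited to one consonant).
Each unlicensed consonant becomes the onset of a new syllable: /ʔ/ → /ʔɔ/, /ʃ/ → /ʃe/, /g/ → /gɔ/.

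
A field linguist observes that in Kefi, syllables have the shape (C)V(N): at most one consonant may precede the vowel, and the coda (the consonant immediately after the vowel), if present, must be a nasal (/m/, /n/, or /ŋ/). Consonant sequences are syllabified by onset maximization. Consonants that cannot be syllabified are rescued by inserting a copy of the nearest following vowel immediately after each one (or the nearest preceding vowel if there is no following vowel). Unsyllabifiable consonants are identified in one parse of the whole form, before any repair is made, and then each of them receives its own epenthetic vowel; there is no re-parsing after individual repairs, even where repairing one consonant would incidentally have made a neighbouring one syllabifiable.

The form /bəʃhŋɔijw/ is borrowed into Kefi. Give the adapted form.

The consonants /ʃ/, /h/, /j/, /w/ cannot be parsed into a legal (C)V(N) syllable (only a nasal (/m/, /n/, or /ŋ/) is licensed in coda position; onsets are limited to one consonant).
Inserting the epenthetic vowel yields /ʃ/ → /ʃɔ/, /h/ → /hɔ/, /j/ → /ji/, /w/ → /wi/.

bəʃɔhɔŋɔijiwi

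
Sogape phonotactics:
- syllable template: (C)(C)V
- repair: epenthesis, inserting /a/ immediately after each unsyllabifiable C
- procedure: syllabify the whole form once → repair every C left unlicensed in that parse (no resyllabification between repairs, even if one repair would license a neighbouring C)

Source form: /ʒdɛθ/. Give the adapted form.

ʒdɛθa

The consonants /θ/ cannot be parsed into a legal (C)(C)V syllable (no codas are permitted; onsets may contain at most 2 consonants).
Each unlicensed consonant becomes the onset of a new syllable: /θ/ → /θa/.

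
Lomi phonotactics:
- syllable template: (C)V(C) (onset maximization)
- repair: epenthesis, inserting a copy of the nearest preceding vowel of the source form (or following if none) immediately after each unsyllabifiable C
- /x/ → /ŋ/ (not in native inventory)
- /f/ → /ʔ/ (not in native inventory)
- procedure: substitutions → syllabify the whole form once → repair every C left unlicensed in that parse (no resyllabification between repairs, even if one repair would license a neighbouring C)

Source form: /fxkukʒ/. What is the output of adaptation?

ʔuŋukukʒu

Substitution: /f/ → /ʔ/, /x/ → /ŋ/, giving /ʔŋkukʒ/.
Under (C)V(C), the unsyllabifiable consonants are /ʔ/, /ŋ/, /ʒ/ (at most one coda consonant is licensed; onsets are limited to one consonant).
Each unlicensed consonant becomes the onset of a new syllable: /ʔ/ → /ʔu/, /ŋ/ → /ŋu/, /ʒ/ → /ʒu/.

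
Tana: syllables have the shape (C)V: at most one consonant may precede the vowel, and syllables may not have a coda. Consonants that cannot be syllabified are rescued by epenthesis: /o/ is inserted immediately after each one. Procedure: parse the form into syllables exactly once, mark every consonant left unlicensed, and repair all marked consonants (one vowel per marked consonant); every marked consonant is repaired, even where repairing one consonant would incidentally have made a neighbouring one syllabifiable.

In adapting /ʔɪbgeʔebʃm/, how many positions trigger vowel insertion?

4

The unsyllabifiable consonants are /b/, /b/, /ʃ/, /m/; each receives one epenthetic vowel.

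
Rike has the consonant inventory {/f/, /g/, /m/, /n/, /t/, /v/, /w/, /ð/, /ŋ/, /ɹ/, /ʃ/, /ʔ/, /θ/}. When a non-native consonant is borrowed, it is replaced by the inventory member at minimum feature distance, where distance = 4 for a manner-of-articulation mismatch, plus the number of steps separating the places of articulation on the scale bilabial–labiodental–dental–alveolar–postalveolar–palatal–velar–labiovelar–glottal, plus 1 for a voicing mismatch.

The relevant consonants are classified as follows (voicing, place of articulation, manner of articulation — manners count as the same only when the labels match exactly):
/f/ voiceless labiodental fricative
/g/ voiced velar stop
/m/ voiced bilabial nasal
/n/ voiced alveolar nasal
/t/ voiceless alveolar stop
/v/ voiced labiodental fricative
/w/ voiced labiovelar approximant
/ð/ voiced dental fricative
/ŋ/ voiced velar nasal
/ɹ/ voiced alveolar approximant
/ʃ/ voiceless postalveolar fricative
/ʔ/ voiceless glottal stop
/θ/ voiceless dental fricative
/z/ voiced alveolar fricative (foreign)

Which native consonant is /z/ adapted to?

/ð/ is closest: same manner (fricative), place distance 1 (alveolar→dental), same voicing; total 1. Next closest is /v/ at distance 2.

ð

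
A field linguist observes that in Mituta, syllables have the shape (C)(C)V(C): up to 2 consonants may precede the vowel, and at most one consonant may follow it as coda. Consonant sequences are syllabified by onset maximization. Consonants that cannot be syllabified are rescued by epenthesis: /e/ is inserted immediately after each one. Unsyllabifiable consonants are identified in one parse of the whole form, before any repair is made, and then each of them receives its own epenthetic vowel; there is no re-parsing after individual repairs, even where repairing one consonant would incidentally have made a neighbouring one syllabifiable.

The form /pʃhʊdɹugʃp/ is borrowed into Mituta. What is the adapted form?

Syllabifying with onset maximization leaves /p/, /ʃ/, /p/ stranded (at most one coda consonant is licensed; onsets may contain at most 2 consonants).
Epenthesis after each stranded consonant: /p/ → /pe/, /ʃ/ → /ʃe/, /p/ → /pe/.

peʃhʊdɹugʃepe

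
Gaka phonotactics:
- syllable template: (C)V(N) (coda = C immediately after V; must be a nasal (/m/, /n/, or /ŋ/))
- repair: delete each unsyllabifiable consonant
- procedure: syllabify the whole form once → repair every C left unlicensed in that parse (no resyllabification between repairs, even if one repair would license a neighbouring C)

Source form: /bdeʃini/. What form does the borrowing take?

deʃini

The consonants /b/ cannot be parsed into a legal (C)V(N) syllable (only a nasal (/m/, /n/, or /ŋ/) is licensed in coda position; onsets are limited to one consonant).
Each unlicensed consonant is deleted: /b/.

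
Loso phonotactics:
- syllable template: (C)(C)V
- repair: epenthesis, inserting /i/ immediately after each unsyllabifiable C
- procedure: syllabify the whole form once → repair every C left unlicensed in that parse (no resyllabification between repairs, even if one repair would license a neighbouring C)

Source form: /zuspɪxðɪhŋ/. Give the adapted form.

zuspɪxðɪhiŋi

Syllabifying with onset maximization leaves /h/, /ŋ/ stranded (no codas are permitted; onsets may contain at most 2 consonants).
Each unlicensed consonant becomes the onset of a new syllable: /h/ → /hi/, /ŋ/ → /ŋi/.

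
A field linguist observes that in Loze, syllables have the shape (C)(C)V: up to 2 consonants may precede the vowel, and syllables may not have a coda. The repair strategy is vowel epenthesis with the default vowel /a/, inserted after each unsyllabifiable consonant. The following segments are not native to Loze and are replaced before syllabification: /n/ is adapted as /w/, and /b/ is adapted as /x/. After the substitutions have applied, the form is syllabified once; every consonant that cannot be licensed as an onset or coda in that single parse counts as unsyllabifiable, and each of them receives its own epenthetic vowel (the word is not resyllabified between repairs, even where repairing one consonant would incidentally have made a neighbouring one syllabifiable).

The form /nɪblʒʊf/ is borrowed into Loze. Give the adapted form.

wɪxalʒʊfa

Substitution: /n/ → /w/, /b/ → /x/, giving /wɪxlʒʊf/.
The consonants /x/, /f/ cannot be parsed into a legal (C)(C)V syllable (no codas are permitted; onsets may contain at most 2 consonants).
Inserting the epenthetic vowel yields /x/ → /xa/, /f/ → /fa/.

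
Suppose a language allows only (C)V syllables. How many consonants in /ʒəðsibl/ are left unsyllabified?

3

Under (C)V, the unsyllabifiable consonants are /ð/, /b/, /l/ (no codas are permitted; onsets are limited to one consonant).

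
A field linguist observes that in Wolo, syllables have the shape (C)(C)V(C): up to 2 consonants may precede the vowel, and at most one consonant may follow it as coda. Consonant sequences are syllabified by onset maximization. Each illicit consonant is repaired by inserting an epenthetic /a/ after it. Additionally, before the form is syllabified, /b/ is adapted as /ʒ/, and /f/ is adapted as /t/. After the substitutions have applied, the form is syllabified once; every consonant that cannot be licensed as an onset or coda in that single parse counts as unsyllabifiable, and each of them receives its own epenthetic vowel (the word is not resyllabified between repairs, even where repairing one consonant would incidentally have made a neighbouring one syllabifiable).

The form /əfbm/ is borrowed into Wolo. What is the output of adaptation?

Substitution: /f/ → /t/, /b/ → /ʒ/, giving /ətʒm/.
Under (C)(C)V(C), the unsyllabifiable consonants are /ʒ/, /m/ (at most one coda consonant is licensed; onsets may contain at most 2 consonants).
Each unlicensed consonant becomes the onset of a new syllable: /ʒ/ → /ʒa/, /m/ → /ma/.

ətʒama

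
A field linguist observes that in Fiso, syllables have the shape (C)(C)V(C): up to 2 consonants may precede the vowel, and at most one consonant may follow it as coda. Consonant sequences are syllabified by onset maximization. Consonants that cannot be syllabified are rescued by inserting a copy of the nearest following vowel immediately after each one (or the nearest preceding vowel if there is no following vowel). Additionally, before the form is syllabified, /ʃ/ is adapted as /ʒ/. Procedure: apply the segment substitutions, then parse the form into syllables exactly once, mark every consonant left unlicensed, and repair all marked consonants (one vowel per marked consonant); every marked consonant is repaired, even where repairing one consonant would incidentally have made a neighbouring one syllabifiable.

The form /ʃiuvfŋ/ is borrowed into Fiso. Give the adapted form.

ʒiuvfuŋu

Substitution: /ʃ/ → /ʒ/, giving /ʒiuvfŋ/.
The consonants /f/, /ŋ/ cannot be parsed into a legal (C)(C)V(C) syllable (at most one coda consonant is licensed; onsets may contain at most 2 consonants).
Inserting the epenthetic vowel yields /f/ → /fu/, /ŋ/ → /ŋu/.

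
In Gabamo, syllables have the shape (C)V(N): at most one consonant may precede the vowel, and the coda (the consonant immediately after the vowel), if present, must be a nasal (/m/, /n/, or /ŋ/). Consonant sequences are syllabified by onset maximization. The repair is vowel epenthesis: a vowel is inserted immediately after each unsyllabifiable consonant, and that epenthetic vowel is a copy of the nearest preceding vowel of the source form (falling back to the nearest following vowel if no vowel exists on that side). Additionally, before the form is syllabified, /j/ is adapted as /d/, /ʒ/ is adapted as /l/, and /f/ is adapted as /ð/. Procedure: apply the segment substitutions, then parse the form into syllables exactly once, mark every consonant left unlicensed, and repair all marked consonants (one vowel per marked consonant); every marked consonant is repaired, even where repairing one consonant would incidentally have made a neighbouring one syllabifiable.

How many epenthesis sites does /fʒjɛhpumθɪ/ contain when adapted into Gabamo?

3

After substitution the input is /ðldɛhpumθɪ/.
The unsyllabifiable consonants are /ð/, /l/, /h/; each receives one epenthetic vowel.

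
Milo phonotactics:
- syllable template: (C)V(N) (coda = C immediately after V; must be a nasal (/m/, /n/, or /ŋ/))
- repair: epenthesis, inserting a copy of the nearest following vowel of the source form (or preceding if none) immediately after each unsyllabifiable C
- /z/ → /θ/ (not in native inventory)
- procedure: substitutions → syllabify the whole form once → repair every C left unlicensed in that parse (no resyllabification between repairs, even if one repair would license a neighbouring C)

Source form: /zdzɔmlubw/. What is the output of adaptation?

Substitution: /z/ → /θ/, giving /θdθɔmlubw/.
Under (C)V(N), the unsyllabifiable consonants are /θ/, /d/, /b/, /w/ (only a nasal (/m/, /n/, or /ŋ/) is licensed in coda position; onsets are limited to one consonant).
Each unlicensed consonant becomes the onset of a new syllable: /θ/ → /θɔ/, /d/ → /dɔ/, /b/ → /bu/, /w/ → /wu/.

θɔdɔθɔmlubuwu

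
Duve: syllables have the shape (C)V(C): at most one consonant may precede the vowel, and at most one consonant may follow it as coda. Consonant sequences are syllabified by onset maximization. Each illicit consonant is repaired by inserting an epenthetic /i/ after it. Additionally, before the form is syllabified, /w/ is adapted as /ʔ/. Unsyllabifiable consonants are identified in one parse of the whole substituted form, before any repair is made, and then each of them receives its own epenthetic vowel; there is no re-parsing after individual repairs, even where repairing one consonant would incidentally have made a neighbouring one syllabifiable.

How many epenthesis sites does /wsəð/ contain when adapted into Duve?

After substitution the input is /ʔsəð/.
The unsyllabifiable consonants are /ʔ/; each receives one epenthetic vowel.

1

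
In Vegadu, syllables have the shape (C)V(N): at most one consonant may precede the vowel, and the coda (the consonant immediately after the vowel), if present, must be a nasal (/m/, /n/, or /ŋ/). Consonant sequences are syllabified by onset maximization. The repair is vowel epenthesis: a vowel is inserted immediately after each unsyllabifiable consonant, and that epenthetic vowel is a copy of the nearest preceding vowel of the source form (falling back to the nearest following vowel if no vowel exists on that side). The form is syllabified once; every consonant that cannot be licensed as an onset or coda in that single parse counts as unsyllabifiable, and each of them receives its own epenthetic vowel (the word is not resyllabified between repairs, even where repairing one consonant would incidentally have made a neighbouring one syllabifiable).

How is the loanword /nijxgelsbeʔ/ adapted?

Syllabifying with onset maximization leaves /j/, /x/, /l/, /s/, /ʔ/ stranded (only a nasal (/m/, /n/, or /ŋ/) is licensed in coda position; onsets are limited to one consonant).
Epenthesis after each stranded consonant: /j/ → /ji/, /x/ → /xi/, /l/ → /le/, /s/ → /se/, /ʔ/ → /ʔe/.

nijixigelesebeʔe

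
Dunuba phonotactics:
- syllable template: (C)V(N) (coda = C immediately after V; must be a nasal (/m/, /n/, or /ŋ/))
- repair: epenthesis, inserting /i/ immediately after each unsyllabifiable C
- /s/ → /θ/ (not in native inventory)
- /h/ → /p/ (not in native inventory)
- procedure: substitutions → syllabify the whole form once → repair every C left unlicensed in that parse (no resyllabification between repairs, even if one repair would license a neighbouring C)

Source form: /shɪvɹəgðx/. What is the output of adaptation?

Substitution: /s/ → /θ/, /h/ → /p/, giving /θpɪvɹəgðx/.
The consonants /θ/, /v/, /g/, /ð/, /x/ cannot be parsed into a legal (C)V(N) syllable (only a nasal (/m/, /n/, or /ŋ/) is licensed in coda position; onsets are limited to one consonant).
Inserting the epenthetic vowel yields /θ/ → /θi/, /v/ → /vi/, /g/ → /gi/, /ð/ → /ði/, /x/ → /xi/.

θipɪviɹəgiðixi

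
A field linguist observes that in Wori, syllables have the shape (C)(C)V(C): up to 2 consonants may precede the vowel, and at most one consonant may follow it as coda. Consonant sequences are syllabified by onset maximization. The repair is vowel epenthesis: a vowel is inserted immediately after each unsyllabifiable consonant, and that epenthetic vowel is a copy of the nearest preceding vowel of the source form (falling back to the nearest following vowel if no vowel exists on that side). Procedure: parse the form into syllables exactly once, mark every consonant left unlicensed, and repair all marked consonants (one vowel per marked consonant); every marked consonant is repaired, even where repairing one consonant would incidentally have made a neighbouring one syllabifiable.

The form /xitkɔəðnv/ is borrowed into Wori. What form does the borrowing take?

The consonants /n/, /v/ cannot be parsed into a legal (C)(C)V(C) syllable (at most one coda consonant is licensed; onsets may contain at most 2 consonants).
Inserting the epenthetic vowel yields /n/ → /nə/, /v/ → /və/.

xitkɔəðnəvə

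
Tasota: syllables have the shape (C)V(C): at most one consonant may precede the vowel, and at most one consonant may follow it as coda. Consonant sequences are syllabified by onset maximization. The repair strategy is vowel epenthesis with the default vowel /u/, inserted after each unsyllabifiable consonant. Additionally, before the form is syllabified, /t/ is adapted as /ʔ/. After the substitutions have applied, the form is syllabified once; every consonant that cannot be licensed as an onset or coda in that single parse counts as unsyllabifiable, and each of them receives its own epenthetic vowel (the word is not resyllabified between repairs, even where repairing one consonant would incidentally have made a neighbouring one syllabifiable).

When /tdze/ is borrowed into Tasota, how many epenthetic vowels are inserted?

2

After substitution the input is /ʔdze/.
The unsyllabifiable consonants are /ʔ/, /d/; each receives one epenthetic vowel.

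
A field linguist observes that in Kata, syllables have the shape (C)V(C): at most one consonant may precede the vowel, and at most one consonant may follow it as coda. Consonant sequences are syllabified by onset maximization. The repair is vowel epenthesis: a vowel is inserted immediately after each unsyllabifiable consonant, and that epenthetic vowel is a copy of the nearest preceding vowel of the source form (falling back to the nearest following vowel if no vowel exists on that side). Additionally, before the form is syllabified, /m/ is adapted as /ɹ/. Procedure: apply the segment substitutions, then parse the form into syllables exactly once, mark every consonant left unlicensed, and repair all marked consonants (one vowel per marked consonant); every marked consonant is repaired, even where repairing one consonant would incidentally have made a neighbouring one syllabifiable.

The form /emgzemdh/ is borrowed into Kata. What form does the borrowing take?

eɹgezeɹdehe

Substitution: /m/ → /ɹ/, giving /eɹgzeɹdh/.
Under (C)V(C), the unsyllabifiable consonants are /g/, /d/, /h/ (at most one coda consonant is licensed; onsets are limited to one consonant).
Inserting the epenthetic vowel yields /g/ → /ge/, /d/ → /de/, /h/ → /he/.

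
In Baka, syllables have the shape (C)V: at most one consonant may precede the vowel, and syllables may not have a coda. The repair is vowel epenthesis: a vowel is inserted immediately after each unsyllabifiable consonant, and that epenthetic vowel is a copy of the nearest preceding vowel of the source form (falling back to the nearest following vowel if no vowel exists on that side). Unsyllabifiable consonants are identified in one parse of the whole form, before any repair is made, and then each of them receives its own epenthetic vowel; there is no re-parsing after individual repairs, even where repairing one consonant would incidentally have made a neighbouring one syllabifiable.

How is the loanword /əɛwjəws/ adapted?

əɛwɛjəwəsə

The consonants /w/, /w/, /s/ cannot be parsed into a legal (C)V syllable (no codas are permitted; onsets are limited to one consonant).
Each unlicensed consonant becomes the onset of a new syllable: /w/ → /wɛ/, /w/ → /wə/, /s/ → /sə/.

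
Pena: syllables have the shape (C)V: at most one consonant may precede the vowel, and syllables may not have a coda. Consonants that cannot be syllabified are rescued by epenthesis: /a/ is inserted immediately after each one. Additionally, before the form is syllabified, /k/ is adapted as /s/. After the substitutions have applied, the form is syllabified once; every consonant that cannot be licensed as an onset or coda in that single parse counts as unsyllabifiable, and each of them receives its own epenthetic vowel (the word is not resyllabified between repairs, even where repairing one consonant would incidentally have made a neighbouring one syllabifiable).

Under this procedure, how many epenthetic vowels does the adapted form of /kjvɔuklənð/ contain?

5

After substitution the input is /sjvɔuslənð/.
The unsyllabifiable consonants are /s/, /j/, /s/, /n/, /ð/; each receives one epenthetic vowel.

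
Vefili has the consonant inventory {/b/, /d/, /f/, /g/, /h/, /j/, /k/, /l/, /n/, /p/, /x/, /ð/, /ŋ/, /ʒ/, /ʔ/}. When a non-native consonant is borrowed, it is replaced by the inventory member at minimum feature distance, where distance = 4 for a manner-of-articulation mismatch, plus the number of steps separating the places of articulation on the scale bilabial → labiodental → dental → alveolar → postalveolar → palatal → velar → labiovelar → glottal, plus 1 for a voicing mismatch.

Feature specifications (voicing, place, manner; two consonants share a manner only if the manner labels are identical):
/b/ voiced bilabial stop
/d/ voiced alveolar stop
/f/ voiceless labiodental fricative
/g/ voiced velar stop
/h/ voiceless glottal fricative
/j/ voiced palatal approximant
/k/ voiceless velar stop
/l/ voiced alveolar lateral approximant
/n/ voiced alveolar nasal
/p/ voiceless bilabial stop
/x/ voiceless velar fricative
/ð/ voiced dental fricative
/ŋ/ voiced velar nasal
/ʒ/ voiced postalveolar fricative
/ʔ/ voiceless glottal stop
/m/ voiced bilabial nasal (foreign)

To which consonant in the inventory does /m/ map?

n

/n/ is closest: same manner (nasal), place distance 3 (bilabial→alveolar), same voicing; total 3. Next closest is /b/ at distance 4.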